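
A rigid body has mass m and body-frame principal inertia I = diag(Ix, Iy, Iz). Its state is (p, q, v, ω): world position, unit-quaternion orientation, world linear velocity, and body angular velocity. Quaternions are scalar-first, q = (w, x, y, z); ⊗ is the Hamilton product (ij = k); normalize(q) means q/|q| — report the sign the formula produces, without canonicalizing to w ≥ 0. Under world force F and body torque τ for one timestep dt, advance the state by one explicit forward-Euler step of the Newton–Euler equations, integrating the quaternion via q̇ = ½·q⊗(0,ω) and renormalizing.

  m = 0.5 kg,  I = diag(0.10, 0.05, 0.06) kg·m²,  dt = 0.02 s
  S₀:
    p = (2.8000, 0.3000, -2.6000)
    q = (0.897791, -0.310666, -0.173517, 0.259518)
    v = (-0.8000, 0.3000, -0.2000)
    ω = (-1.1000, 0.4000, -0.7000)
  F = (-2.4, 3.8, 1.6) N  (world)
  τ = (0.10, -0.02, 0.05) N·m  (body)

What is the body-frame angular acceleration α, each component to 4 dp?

α = (1.0280, -1.0160, 0.4667)

gyro term ω×Iω = (-0.0028, 0.0308, 0.0220)
(τ − ω×Iω)/I = (1.0280, -1.0160, 0.4667)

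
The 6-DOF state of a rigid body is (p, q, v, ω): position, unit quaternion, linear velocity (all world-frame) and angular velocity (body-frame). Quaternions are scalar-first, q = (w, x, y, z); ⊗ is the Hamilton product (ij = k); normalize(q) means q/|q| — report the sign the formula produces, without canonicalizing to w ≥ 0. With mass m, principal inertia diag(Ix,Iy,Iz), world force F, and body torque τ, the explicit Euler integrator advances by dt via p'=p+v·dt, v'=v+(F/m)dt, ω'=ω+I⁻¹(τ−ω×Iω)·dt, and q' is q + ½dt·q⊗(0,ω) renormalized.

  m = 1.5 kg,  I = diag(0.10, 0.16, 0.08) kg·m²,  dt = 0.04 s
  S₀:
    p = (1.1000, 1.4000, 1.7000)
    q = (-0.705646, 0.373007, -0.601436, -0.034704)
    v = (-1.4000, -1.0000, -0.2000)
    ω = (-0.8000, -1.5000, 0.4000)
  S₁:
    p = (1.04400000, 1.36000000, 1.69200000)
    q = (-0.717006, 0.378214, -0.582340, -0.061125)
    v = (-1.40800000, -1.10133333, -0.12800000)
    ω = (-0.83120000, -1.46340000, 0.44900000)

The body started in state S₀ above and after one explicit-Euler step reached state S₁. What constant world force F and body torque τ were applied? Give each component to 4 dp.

rate change Δω = (-0.03120000, 0.03660000, 0.04900000)
gyro term ω₀×Iω₀ = (0.0480, -0.0064, 0.0720)
applied torque τ = (-0.0300, 0.1400, 0.1700)
v₁ − v₀ = (-0.00800000, -0.10133333, 0.07200000)
m·(v₁−v₀)/dt = (-0.3000, -3.8000, 2.7000)

F = (-0.3000, -3.8000, 2.7000)
τ = (-0.0300, 0.1400, 0.1700)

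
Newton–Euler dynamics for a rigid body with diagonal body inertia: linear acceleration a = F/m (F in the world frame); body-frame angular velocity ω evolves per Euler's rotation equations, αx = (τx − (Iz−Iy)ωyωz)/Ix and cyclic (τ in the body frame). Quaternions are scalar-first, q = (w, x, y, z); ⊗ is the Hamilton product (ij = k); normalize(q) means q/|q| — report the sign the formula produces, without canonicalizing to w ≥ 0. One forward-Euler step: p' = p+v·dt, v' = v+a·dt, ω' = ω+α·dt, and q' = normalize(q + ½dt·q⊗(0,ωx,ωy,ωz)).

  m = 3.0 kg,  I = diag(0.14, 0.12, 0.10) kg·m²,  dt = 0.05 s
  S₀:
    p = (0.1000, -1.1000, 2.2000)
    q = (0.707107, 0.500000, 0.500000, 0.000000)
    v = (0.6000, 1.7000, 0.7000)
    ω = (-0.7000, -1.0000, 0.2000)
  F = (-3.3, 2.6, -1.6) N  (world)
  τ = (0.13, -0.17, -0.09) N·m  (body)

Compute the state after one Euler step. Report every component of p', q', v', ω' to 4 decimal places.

ω×(Iω) gyroscopic = (0.0040, -0.0056, -0.0140)
angular accel α = (0.9000, -1.3700, -0.7600)
ω + α·dt = (-0.6550, -1.0685, 0.1620)
q⊗(0,ω) = (0.8500000, -0.3949749, -0.8071070, -0.0085786)
q + ½dt·q⊗(0,ω), renormalized = (0.7280, 0.4899, 0.4796, -0.0002)
a = (-1.1000, 0.8667, -0.5333)
new position p' = (0.1300, -1.0150, 2.2350)
v' = v + a·dt = (0.5450, 1.7433, 0.6733)

p' = (0.1300, -1.0150, 2.2350)
q' = (0.7280, 0.4899, 0.4796, -0.0002)
v' = (0.5450, 1.7433, 0.6733)
ω' = (-0.6550, -1.0685, 0.1620)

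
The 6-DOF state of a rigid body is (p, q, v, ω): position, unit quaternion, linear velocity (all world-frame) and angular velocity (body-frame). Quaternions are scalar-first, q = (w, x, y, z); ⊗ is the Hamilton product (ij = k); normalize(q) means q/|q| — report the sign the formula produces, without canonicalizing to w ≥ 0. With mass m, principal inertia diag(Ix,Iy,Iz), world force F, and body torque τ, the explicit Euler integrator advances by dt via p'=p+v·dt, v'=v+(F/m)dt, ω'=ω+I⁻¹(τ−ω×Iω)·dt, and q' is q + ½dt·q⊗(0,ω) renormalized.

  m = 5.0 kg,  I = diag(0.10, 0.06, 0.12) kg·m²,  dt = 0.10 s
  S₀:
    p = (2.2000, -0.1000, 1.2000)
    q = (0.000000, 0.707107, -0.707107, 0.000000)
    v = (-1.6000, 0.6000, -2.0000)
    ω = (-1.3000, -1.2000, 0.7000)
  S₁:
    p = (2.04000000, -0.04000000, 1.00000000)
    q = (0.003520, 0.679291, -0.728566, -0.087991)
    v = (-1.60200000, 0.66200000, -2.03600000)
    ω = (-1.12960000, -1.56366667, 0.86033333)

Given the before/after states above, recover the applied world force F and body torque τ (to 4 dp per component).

velocity change Δv = (-0.00200000, 0.06200000, -0.03600000)
F = m·Δv/dt = (-0.1000, 3.1000, -1.8000)
Δω = ω₁−ω₀ = (0.17040000, -0.36366667, 0.16033333)
I·α + gyro = (0.1200, -0.2000, 0.1300)

F = (-0.1000, 3.1000, -1.8000)
τ = (0.1200, -0.2000, 0.1300)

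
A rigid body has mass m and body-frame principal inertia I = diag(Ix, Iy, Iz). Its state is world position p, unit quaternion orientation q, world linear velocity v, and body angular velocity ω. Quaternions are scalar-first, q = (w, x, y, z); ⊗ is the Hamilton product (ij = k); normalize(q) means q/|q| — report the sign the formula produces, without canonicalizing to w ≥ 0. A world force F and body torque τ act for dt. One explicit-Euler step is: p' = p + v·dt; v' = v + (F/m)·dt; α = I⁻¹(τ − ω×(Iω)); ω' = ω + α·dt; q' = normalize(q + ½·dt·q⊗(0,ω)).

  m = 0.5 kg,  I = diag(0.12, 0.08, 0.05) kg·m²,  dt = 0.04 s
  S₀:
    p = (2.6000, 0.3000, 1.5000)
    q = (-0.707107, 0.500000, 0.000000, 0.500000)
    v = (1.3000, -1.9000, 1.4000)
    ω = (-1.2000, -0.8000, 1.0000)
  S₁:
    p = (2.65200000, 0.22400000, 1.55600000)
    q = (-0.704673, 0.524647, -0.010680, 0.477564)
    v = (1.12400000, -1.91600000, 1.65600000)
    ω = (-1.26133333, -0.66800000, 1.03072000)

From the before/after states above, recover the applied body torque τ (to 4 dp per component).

τ = (-0.1600, 0.1800, 0.0000)

Δω = ω₁−ω₀ = (-0.06133333, 0.13200000, 0.03072000)
precession coupling = (0.0240, -0.0840, -0.0384)
τ = I·(Δω/dt) + ω₀×(Iω₀) = (-0.1600, 0.1800, 0.0000)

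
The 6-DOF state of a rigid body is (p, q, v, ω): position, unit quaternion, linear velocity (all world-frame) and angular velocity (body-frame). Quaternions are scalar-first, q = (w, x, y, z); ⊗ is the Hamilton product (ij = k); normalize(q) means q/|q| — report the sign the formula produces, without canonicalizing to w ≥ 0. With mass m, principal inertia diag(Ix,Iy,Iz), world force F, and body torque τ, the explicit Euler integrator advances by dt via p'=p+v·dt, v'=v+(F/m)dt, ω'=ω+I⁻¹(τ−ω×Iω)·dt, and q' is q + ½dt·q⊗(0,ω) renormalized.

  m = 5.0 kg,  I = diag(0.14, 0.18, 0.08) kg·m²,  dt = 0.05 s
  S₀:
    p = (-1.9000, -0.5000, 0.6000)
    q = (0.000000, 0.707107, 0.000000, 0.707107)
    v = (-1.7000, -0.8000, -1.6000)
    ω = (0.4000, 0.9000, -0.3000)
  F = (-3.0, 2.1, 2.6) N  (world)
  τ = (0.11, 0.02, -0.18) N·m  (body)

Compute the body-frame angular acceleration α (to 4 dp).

gyro term ω×Iω = (0.0270, -0.0072, 0.0144)
angular accel α = (0.5929, 0.1511, -2.4300)

α = (0.5929, 0.1511, -2.4300)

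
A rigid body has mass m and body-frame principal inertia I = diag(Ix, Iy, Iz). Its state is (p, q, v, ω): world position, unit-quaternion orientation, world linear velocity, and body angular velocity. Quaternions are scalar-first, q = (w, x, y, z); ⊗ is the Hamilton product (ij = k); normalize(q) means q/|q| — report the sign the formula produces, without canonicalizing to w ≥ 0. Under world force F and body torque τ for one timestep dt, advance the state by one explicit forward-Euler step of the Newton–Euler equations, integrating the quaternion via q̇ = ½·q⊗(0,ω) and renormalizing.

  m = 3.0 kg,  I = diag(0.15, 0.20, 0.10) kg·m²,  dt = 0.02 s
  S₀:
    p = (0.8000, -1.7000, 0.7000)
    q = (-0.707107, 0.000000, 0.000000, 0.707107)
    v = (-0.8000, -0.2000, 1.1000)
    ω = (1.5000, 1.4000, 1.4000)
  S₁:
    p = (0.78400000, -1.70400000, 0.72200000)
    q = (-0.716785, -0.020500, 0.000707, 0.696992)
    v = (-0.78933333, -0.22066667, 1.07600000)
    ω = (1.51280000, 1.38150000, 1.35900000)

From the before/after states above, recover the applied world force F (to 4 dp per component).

F = (1.6000, -3.1000, -3.6000)

Δv = v₁−v₀ = (0.01066667, -0.02066667, -0.02400000)
m·(v₁−v₀)/dt = (1.6000, -3.1000, -3.6000)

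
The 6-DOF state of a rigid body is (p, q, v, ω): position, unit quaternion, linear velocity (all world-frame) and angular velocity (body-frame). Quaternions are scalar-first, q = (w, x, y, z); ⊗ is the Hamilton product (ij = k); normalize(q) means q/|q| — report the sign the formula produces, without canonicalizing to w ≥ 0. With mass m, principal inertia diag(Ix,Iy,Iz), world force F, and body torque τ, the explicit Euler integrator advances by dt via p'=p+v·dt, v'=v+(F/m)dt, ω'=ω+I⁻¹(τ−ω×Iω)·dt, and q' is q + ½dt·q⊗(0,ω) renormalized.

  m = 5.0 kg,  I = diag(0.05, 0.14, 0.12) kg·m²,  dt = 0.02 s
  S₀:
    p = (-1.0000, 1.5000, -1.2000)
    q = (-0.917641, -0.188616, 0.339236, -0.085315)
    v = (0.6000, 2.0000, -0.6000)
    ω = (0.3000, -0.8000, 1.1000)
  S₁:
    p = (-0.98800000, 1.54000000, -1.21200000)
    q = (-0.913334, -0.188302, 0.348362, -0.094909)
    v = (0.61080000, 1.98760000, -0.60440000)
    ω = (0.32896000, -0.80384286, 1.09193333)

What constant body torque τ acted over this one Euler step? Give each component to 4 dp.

τ = (0.0900, -0.0500, -0.0700)

Δω = ω₁−ω₀ = (0.02896000, -0.00384286, -0.00806667)
τ = I·(Δω/dt) + ω₀×(Iω₀) = (0.0900, -0.0500, -0.0700)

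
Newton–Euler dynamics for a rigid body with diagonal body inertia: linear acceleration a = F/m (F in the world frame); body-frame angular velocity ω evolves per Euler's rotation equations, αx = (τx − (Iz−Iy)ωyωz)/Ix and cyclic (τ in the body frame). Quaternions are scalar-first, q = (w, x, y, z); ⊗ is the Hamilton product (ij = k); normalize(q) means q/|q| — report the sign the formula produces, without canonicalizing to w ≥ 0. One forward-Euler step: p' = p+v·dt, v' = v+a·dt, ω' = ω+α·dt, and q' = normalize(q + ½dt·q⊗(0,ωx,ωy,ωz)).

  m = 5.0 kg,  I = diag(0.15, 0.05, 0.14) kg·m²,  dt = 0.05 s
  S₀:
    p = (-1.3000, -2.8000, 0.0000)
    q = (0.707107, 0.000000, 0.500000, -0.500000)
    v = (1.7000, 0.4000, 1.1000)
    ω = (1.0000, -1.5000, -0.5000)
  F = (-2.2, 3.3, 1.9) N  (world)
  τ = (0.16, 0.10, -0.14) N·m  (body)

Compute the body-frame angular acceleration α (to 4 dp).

gyro term ω×Iω = (0.0675, -0.0050, 0.1500)
angular accel α = (0.6167, 2.1000, -2.0714)

α = (0.6167, 2.1000, -2.0714)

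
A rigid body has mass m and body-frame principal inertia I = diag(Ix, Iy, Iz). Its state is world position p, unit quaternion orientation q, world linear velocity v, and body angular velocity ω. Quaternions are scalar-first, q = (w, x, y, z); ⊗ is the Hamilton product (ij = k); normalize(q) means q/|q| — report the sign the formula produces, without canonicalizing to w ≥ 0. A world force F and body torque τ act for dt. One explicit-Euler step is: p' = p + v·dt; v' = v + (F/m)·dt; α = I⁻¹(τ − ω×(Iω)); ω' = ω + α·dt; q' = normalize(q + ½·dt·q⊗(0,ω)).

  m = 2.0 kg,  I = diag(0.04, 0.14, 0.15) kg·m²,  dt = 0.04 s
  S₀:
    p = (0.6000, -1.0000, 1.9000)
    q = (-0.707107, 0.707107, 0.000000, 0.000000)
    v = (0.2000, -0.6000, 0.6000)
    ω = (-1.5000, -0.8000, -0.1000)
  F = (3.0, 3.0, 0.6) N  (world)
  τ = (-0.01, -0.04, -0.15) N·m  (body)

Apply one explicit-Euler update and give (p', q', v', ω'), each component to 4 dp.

α = I⁻¹(τ − ω×Iω) = (-0.2700, -0.1679, -1.8000)
new body rate ω' = (-1.5108, -0.8067, -0.1720)
Hamilton product q⊗(0,ω) = (1.0606605, 1.0606605, 0.6363963, -0.4949749)
q' = normalize(q + ½dt·q⊗(0,ω)) = (-0.6855, 0.7279, 0.0127, -0.0099)
a = (1.5000, 1.5000, 0.3000)
p' = p + v·dt = (0.6080, -1.0240, 1.9240)
new velocity v' = (0.2600, -0.5400, 0.6120)

p' = (0.6080, -1.0240, 1.9240)
q' = (-0.6855, 0.7279, 0.0127, -0.0099)
v' = (0.2600, -0.5400, 0.6120)
ω' = (-1.5108, -0.8067, -0.1720)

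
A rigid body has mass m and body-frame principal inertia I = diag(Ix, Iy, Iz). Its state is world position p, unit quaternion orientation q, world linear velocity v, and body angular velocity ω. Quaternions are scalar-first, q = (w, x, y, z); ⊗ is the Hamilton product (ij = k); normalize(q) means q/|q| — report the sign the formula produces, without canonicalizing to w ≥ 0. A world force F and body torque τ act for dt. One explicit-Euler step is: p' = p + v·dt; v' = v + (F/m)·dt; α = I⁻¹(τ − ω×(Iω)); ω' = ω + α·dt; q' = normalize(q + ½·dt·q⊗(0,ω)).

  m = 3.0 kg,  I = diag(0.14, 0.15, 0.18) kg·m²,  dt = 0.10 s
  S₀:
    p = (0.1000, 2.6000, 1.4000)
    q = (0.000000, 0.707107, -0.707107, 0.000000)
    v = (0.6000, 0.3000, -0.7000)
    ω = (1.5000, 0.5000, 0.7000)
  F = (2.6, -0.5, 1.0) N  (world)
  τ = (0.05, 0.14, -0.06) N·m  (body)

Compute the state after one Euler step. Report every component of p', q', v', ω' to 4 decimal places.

p' = (0.1600, 2.6300, 1.3300)
q' = (-0.0352, 0.6798, -0.7291, 0.0704)
v' = (0.6867, 0.2833, -0.6667)
ω' = (1.5282, 0.6213, 0.6625)

gyro term ω×Iω = (0.0105, -0.0420, 0.0075)
(τ − ω×Iω)/I = (0.2821, 1.2133, -0.3750)
new body rate ω' = (1.5282, 0.6213, 0.6625)
q⊗(0,ω) = (-0.7071070, -0.4949749, -0.4949749, 1.4142140)
q' = normalize(q + ½dt·q⊗(0,ω)) = (-0.0352, 0.6798, -0.7291, 0.0704)
p + v·dt = (0.1600, 2.6300, 1.3300)
v' = v + a·dt = (0.6867, 0.2833, -0.6667)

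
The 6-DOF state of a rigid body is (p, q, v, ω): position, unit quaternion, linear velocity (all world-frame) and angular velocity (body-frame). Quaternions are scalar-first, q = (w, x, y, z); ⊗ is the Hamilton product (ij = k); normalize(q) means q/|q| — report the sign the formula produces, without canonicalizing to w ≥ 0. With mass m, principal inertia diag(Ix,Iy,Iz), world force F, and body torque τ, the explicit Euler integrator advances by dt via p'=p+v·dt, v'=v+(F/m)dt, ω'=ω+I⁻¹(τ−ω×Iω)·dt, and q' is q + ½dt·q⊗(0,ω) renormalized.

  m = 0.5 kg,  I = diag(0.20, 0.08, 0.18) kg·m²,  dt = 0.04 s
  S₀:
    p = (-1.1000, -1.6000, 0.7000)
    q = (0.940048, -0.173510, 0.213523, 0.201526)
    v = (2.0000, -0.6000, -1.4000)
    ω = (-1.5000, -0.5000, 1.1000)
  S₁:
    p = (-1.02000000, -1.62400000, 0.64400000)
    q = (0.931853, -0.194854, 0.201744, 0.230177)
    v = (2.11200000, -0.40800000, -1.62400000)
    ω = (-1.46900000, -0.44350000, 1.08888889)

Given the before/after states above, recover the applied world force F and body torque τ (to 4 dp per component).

v₁ − v₀ = (0.11200000, 0.19200000, -0.22400000)
applied force F = (1.4000, 2.4000, -2.8000)
rate change Δω = (0.03100000, 0.05650000, -0.01111111)
applied torque τ = (0.1000, 0.0800, -0.1400)

F = (1.4000, 2.4000, -2.8000)
τ = (0.1000, 0.0800, -0.1400)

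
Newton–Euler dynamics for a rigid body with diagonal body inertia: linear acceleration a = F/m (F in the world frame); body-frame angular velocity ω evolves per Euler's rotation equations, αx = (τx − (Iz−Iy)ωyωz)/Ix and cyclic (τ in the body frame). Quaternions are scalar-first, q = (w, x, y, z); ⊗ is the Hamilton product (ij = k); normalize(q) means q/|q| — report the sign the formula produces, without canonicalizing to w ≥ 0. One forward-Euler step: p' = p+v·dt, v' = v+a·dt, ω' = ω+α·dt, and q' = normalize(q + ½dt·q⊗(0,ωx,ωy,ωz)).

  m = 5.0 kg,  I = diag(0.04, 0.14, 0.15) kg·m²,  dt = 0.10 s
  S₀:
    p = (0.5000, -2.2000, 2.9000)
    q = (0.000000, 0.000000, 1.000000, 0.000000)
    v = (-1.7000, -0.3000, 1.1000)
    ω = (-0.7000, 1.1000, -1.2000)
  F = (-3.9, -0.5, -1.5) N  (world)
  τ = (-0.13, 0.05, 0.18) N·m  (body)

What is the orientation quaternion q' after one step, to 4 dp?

q' = (-0.0548, -0.0598, 0.9961, 0.0349)

q⊗(0,ω) = (-1.1000000, -1.2000000, 0.0000000, 0.7000000)
updated quaternion q' = (-0.0548, -0.0598, 0.9961, 0.0349)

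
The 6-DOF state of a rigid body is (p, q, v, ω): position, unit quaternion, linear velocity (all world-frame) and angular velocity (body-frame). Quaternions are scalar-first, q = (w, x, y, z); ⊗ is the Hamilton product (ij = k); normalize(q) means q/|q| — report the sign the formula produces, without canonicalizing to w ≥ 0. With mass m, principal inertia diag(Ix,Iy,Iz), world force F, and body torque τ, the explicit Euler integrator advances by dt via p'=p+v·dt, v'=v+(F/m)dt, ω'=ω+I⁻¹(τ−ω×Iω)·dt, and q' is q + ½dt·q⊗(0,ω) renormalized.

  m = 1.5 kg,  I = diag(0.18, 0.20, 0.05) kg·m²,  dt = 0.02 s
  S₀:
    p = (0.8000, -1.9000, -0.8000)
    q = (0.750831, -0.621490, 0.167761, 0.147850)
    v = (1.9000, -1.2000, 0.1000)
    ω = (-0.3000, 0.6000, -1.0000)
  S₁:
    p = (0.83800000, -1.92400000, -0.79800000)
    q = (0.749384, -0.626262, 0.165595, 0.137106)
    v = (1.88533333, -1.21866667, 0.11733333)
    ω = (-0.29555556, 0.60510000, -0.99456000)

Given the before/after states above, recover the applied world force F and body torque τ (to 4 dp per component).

F = (-1.1000, -1.4000, 1.3000)
τ = (0.1300, 0.0900, 0.0100)

Δv = v₁−v₀ = (-0.01466667, -0.01866667, 0.01733333)
applied force F = (-1.1000, -1.4000, 1.3000)
Δω = ω₁−ω₀ = (0.00444444, 0.00510000, 0.00544000)
ω₀×(Iω₀) = (0.0900, 0.0390, -0.0036)
τ = I·(Δω/dt) + ω₀×(Iω₀) = (0.1300, 0.0900, 0.0100)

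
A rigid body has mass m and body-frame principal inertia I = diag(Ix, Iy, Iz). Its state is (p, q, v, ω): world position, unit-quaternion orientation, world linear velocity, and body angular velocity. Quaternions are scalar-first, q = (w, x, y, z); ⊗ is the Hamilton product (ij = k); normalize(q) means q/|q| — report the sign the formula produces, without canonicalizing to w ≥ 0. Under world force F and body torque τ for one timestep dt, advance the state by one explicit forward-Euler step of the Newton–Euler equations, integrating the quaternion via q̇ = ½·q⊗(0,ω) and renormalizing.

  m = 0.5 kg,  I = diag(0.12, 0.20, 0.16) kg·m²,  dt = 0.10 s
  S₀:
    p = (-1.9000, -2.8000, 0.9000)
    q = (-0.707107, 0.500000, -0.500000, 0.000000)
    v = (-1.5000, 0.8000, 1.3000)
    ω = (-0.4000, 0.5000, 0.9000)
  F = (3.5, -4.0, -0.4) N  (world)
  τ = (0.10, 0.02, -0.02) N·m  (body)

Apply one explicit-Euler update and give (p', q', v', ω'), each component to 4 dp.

p' = (-2.0500, -2.7200, 1.0300)
q' = (-0.6836, 0.4909, -0.5394, -0.0293)
v' = (-0.8000, 0.0000, 1.2200)
ω' = (-0.3017, 0.5028, 0.8975)

(τ − ω×Iω)/I = (0.9833, 0.0280, -0.0250)
ω + α·dt = (-0.3017, 0.5028, 0.8975)
q⊗(0,ω) = (0.4500000, -0.1671572, -0.8035535, -0.5863963)
q + ½dt·q⊗(0,ω), renormalized = (-0.6836, 0.4909, -0.5394, -0.0293)
a = (7.0000, -8.0000, -0.8000)
p' = p + v·dt = (-2.0500, -2.7200, 1.0300)
v' = v + a·dt = (-0.8000, 0.0000, 1.2200)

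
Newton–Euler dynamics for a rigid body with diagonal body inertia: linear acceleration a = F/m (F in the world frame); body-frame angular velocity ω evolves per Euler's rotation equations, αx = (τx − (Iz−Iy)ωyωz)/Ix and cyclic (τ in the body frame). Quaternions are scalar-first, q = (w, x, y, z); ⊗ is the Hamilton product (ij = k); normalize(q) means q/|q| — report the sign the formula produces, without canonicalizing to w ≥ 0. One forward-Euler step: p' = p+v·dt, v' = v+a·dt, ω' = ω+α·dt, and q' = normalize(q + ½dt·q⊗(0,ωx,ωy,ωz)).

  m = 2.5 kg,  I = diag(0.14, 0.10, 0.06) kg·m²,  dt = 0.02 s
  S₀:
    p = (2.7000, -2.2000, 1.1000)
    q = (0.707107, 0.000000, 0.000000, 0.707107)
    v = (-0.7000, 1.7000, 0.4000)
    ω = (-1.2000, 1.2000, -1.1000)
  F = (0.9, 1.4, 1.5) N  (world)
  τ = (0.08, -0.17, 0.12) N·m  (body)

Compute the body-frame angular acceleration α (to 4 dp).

α = (0.1943, -2.7560, 1.0400)

gyro term ω×Iω = (0.0528, 0.1056, 0.0576)
angular accel α = (0.1943, -2.7560, 1.0400)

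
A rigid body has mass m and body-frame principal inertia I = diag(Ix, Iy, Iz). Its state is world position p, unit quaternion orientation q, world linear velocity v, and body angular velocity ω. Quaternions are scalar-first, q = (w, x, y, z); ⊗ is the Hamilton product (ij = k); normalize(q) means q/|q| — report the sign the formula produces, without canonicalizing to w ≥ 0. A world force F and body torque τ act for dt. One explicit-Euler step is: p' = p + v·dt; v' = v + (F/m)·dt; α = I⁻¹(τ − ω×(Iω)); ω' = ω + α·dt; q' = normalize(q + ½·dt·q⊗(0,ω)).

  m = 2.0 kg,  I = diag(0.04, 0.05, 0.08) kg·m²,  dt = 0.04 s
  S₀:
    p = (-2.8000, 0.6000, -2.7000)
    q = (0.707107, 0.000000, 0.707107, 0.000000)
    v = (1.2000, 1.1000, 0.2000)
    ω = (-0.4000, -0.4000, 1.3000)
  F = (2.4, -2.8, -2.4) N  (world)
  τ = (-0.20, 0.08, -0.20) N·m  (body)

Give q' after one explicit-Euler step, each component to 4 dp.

q' = (0.7125, 0.0127, 0.7012, 0.0240)

Hamilton product q⊗(0,ω) = (0.2828428, 0.6363963, -0.2828428, 1.2020819)
q + ½dt·q⊗(0,ω), renormalized = (0.7125, 0.0127, 0.7012, 0.0240)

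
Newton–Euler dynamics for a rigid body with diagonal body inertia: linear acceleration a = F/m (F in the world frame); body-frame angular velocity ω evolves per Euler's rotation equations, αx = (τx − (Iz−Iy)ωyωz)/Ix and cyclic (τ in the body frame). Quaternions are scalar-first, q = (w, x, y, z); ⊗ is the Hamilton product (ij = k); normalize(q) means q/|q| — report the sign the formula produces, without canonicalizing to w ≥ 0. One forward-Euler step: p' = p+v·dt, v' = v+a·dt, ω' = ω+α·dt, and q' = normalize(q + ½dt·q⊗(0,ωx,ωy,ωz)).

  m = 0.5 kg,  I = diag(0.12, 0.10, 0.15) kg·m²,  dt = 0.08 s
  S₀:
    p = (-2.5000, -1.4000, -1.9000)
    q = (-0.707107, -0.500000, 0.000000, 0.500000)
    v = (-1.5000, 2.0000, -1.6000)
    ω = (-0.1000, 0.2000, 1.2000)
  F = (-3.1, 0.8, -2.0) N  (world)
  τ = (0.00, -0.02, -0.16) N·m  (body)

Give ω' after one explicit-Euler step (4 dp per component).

ω' = (-0.1080, 0.1811, 1.1145)

gyro term ω×Iω = (0.0120, 0.0036, 0.0004)
angular accel α = (-0.1000, -0.2360, -1.0693)
new body rate ω' = (-0.1080, 0.1811, 1.1145)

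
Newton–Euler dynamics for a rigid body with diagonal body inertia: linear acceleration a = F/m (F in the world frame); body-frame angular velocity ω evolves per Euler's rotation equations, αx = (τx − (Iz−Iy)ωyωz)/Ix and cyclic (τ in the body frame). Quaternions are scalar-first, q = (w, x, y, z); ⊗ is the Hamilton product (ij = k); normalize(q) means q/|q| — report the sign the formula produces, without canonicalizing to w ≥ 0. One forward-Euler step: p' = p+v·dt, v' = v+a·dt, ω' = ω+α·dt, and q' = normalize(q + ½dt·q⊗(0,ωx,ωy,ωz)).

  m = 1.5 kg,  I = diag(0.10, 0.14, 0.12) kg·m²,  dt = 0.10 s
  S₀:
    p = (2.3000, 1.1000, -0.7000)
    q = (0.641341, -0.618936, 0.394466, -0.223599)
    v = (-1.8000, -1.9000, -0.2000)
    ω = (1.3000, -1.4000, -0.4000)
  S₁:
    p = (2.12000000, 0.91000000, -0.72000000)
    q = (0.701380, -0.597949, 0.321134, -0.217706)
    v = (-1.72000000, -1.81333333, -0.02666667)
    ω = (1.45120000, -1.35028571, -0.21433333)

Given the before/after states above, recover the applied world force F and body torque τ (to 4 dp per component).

v₁ − v₀ = (0.08000000, 0.08666667, 0.17333333)
F = m·Δv/dt = (1.2000, 1.3000, 2.6000)
Δω = ω₁−ω₀ = (0.15120000, 0.04971429, 0.18566667)
I·α + gyro = (0.1400, 0.0800, 0.1500)

F = (1.2000, 1.3000, 2.6000)
τ = (0.1400, 0.0800, 0.1500)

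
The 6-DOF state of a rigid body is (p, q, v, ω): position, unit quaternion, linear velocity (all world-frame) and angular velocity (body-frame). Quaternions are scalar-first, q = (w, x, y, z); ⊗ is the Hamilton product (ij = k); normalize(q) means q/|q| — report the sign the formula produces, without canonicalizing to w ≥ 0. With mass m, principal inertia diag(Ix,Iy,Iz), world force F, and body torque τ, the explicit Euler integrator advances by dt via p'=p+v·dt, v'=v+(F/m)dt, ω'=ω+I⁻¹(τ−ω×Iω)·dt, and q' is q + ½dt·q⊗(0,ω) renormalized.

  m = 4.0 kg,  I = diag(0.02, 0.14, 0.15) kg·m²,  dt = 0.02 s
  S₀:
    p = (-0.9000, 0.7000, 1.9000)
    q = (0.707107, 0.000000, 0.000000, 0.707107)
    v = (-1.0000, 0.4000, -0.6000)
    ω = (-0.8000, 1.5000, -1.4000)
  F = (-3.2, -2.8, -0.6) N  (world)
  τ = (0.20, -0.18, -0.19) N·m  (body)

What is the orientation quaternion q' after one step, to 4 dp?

q⊗(0,ω) = (0.9899498, -1.6263461, 0.4949749, -0.9899498)
q' = normalize(q + ½dt·q⊗(0,ω)) = (0.7168, -0.0163, 0.0049, 0.6970)

q' = (0.7168, -0.0163, 0.0049, 0.6970)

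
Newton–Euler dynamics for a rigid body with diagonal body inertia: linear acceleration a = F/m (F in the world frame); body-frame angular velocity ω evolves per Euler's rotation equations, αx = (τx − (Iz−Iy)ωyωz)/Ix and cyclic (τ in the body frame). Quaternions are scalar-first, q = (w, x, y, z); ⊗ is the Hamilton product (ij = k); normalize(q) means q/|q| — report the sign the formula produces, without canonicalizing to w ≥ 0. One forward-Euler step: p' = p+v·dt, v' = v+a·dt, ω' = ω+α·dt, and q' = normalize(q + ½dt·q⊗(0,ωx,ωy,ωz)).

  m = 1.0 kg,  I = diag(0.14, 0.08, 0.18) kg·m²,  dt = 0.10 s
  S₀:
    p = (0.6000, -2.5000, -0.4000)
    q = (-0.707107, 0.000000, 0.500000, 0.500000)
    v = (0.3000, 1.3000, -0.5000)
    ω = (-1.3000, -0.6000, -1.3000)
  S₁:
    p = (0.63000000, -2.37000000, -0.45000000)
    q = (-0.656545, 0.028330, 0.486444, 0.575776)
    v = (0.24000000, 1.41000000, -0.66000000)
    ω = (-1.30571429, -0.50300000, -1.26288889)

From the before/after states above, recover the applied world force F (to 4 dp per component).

F = (-0.6000, 1.1000, -1.6000)

Δv = v₁−v₀ = (-0.06000000, 0.11000000, -0.16000000)
applied force F = (-0.6000, 1.1000, -1.6000)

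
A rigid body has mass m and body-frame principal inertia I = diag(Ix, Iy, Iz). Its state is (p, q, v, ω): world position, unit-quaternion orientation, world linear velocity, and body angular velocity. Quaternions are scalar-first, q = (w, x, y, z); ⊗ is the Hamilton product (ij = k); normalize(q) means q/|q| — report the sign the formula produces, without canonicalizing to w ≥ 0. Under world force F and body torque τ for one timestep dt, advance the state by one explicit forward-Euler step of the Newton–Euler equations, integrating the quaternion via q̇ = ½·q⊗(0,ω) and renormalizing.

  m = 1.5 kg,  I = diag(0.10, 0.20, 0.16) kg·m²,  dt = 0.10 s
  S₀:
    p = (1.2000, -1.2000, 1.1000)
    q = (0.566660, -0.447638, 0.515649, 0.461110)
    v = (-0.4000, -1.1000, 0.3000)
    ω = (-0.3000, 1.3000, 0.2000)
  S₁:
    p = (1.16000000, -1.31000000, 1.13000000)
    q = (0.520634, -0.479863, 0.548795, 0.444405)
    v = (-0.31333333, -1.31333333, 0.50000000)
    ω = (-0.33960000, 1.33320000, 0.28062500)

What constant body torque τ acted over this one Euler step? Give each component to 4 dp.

τ = (-0.0500, 0.0700, 0.0900)

ω₁ − ω₀ = (-0.03960000, 0.03320000, 0.08062500)
precession coupling = (-0.0104, 0.0036, -0.0390)
τ = I·(Δω/dt) + ω₀×(Iω₀) = (-0.0500, 0.0700, 0.0900)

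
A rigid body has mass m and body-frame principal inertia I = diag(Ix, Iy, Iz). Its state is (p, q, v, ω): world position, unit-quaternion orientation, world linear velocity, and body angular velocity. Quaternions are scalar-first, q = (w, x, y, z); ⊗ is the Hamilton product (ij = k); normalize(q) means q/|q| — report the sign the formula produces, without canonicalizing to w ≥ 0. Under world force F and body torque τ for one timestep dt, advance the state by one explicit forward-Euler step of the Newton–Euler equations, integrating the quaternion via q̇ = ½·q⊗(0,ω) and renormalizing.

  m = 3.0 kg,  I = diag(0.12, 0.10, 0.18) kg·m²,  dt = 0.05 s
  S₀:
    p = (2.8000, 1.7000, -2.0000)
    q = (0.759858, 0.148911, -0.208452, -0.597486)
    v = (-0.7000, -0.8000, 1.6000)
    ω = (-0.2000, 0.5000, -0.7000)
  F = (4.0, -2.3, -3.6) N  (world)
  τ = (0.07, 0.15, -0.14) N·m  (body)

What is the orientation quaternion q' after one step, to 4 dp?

q' = (0.7526, 0.1562, -0.1933, -0.6098)

Hamilton product q⊗(0,ω) = (-0.2842320, 0.2926878, 0.6036639, -0.4991355)
q + ½dt·q⊗(0,ω), renormalized = (0.7526, 0.1562, -0.1933, -0.6098)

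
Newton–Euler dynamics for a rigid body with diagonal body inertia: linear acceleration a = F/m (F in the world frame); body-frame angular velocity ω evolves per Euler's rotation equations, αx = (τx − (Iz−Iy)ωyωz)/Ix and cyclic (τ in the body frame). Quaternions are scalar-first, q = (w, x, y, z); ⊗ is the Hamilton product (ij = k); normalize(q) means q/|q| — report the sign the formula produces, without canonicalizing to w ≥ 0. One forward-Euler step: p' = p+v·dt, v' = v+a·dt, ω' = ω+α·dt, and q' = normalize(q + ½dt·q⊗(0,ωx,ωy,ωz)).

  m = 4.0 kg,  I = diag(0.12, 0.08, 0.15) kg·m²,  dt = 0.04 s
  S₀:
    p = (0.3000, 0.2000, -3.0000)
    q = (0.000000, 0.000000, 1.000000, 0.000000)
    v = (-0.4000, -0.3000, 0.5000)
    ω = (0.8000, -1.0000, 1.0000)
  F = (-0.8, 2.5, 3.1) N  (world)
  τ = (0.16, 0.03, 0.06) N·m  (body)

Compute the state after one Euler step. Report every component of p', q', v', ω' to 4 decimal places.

precession coupling ω×(Iω) = (-0.0700, -0.0240, 0.0320)
(τ − ω×Iω)/I = (1.9167, 0.6750, 0.1867)
ω + α·dt = (0.8767, -0.9730, 1.0075)
2q̇ = q⊗(0,ω) = (1.0000000, 1.0000000, 0.0000000, -0.8000000)
q' = normalize(q + ½dt·q⊗(0,ω)) = (0.0200, 0.0200, 0.9995, -0.0160)
a = (-0.2000, 0.6250, 0.7750)
new position p' = (0.2840, 0.1880, -2.9800)
v + (F/m)dt = (-0.4080, -0.2750, 0.5310)

p' = (0.2840, 0.1880, -2.9800)
q' = (0.0200, 0.0200, 0.9995, -0.0160)
v' = (-0.4080, -0.2750, 0.5310)
ω' = (0.8767, -0.9730, 1.0075)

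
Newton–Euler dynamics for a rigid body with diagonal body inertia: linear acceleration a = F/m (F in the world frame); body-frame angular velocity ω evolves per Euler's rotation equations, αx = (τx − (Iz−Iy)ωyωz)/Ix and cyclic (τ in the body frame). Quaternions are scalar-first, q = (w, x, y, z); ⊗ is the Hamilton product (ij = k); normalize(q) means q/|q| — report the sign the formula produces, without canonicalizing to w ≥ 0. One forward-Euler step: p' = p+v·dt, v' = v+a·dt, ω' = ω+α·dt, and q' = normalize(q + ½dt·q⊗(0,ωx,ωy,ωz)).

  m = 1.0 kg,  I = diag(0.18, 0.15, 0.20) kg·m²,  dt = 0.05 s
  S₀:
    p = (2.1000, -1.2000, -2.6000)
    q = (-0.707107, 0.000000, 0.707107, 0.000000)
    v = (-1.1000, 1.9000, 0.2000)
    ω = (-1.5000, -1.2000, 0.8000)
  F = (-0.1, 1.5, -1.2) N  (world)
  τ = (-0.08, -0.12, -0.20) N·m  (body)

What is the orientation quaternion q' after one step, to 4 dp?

q' = (-0.6850, 0.0406, 0.7273, 0.0124)

2q̇ = q⊗(0,ω) = (0.8485284, 1.6263461, 0.8485284, 0.4949749)
q' = normalize(q + ½dt·q⊗(0,ω)) = (-0.6850, 0.0406, 0.7273, 0.0124)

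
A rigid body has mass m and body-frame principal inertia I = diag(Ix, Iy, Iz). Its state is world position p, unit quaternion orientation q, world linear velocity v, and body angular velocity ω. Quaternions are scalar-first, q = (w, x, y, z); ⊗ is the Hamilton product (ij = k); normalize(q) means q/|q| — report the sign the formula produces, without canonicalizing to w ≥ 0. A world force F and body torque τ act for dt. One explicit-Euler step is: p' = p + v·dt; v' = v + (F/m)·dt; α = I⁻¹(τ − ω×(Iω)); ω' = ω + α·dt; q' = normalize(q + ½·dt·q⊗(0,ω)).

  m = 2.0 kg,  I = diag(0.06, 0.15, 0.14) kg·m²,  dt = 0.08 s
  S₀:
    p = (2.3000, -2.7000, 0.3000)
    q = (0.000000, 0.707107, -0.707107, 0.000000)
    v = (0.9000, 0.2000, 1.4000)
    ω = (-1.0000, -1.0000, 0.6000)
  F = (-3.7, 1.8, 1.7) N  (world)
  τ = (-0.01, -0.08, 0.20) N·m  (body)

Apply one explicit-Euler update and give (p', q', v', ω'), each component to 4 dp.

p' = p + v·dt = (2.3720, -2.6840, 0.4120)
v + (F/m)dt = (0.7520, 0.2720, 1.4680)
ω×(Iω) gyroscopic = (0.0060, 0.0480, 0.0900)
angular accel α = (-0.2667, -0.8533, 0.7857)
new body rate ω' = (-1.0213, -1.0683, 0.6629)
Hamilton product q⊗(0,ω) = (0.0000000, -0.4242642, -0.4242642, -1.4142140)
q' = normalize(q + ½dt·q⊗(0,ω)) = (0.0000, 0.6888, -0.7227, -0.0565)

p' = (2.3720, -2.6840, 0.4120)
q' = (0.0000, 0.6888, -0.7227, -0.0565)
v' = (0.7520, 0.2720, 1.4680)
ω' = (-1.0213, -1.0683, 0.6629)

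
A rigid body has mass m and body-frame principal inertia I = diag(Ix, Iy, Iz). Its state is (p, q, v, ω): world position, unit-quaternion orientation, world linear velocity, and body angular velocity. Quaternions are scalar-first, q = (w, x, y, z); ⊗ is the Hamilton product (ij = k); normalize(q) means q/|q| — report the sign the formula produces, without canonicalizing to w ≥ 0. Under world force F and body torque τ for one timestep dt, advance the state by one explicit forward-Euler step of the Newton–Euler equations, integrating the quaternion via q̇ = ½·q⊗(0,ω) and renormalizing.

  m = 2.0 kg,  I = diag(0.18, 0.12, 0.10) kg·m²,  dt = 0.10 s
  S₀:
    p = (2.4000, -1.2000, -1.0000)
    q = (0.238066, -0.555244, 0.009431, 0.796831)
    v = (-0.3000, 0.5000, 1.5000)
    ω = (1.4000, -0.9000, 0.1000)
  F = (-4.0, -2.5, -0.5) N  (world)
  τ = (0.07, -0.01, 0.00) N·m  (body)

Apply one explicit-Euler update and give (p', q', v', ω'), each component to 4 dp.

ω×(Iω) gyroscopic = (0.0018, 0.0112, 0.0756)
angular accel α = (0.3789, -0.1767, -0.7560)
ω' = ω + α·dt = (1.4379, -0.9177, 0.0244)
2q̇ = q⊗(0,ω) = (0.7061464, 1.0513834, 0.9568284, 0.5103228)
updated quaternion q' = (0.2724, -0.5009, 0.0571, 0.8195)
a = (-2.0000, -1.2500, -0.2500)
new position p' = (2.3700, -1.1500, -0.8500)
v' = v + a·dt = (-0.5000, 0.3750, 1.4750)

p' = (2.3700, -1.1500, -0.8500)
q' = (0.2724, -0.5009, 0.0571, 0.8195)
v' = (-0.5000, 0.3750, 1.4750)
ω' = (1.4379, -0.9177, 0.0244)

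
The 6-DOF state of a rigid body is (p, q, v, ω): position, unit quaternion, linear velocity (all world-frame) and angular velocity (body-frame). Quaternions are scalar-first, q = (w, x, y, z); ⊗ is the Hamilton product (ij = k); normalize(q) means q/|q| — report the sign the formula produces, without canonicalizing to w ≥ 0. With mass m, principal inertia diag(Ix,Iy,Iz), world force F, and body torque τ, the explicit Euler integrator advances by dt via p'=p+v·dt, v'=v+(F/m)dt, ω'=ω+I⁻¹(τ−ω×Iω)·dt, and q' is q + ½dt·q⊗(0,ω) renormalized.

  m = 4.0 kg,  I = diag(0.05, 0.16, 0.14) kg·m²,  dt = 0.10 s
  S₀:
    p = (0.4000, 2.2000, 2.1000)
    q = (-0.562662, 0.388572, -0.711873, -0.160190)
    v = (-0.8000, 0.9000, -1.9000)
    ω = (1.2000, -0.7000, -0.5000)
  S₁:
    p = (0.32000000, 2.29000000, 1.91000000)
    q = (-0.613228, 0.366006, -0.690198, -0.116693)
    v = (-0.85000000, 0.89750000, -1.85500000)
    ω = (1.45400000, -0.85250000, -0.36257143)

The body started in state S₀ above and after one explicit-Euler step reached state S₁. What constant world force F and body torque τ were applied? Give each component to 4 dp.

F = (-2.0000, -0.1000, 1.8000)
τ = (0.1200, -0.1900, 0.1000)

Δω = ω₁−ω₀ = (0.25400000, -0.15250000, 0.13742857)
applied torque τ = (0.1200, -0.1900, 0.1000)
velocity change Δv = (-0.05000000, -0.00250000, 0.04500000)
m·(v₁−v₀)/dt = (-2.0000, -0.1000, 1.8000)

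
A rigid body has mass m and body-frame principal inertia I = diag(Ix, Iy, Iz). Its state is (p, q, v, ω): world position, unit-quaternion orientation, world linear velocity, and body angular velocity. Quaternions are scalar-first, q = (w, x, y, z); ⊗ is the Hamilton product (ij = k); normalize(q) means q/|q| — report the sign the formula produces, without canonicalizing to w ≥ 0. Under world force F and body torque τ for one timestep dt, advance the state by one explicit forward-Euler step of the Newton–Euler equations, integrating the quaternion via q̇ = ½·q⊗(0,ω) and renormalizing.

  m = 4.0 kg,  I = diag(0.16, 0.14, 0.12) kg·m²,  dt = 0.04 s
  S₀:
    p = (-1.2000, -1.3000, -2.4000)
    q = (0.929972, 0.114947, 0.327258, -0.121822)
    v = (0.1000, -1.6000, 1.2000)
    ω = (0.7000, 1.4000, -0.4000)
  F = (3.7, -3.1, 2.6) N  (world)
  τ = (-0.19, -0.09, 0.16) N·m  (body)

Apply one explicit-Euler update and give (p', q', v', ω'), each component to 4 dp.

precession coupling ω×(Iω) = (0.0112, -0.0112, -0.0196)
(τ − ω×Iω)/I = (-1.2575, -0.5629, 1.4967)
ω + α·dt = (0.6497, 1.3775, -0.3401)
Hamilton product q⊗(0,ω) = (-0.5873529, 0.6906280, 1.2626642, -0.4401436)
q + ½dt·q⊗(0,ω), renormalized = (0.9177, 0.1287, 0.3523, -0.1306)
p + v·dt = (-1.1960, -1.3640, -2.3520)
v' = v + a·dt = (0.1370, -1.6310, 1.2260)

p' = (-1.1960, -1.3640, -2.3520)
q' = (0.9177, 0.1287, 0.3523, -0.1306)
v' = (0.1370, -1.6310, 1.2260)
ω' = (0.6497, 1.3775, -0.3401)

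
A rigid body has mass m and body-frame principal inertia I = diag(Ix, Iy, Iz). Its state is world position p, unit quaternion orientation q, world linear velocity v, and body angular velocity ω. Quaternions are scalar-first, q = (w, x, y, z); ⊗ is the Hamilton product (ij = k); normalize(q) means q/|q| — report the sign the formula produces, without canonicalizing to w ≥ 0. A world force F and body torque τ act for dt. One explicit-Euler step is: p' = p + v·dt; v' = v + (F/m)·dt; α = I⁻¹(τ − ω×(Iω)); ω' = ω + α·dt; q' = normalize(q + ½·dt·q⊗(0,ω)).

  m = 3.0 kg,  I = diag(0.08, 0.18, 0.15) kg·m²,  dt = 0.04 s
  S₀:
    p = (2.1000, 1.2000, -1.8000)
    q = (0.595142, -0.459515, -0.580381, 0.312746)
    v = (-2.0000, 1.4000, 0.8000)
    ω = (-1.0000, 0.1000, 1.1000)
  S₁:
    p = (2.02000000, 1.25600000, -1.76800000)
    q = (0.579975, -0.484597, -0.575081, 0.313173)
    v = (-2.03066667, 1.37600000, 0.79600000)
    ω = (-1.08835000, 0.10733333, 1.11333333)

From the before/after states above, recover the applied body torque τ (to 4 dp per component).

Δω = ω₁−ω₀ = (-0.08835000, 0.00733333, 0.01333333)
gyro term ω₀×Iω₀ = (-0.0033, 0.0770, -0.0100)
applied torque τ = (-0.1800, 0.1100, 0.0400)

τ = (-0.1800, 0.1100, 0.0400)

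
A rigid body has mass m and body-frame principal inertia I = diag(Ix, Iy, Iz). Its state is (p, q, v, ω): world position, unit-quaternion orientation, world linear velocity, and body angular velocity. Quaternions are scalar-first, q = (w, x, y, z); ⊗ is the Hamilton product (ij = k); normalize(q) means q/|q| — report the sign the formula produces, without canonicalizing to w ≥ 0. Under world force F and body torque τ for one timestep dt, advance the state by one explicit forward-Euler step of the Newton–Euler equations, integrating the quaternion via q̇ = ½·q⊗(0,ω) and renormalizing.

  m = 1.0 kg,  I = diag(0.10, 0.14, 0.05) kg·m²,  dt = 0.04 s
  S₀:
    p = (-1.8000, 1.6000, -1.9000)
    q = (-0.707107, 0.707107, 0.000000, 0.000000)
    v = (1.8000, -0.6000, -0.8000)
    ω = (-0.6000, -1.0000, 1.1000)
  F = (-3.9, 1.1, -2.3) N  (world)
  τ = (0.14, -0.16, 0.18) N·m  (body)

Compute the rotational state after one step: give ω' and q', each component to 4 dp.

ω' = (-0.5836, -1.0363, 1.2248)
q' = (-0.6983, 0.7152, -0.0014, -0.0297)

gyro term ω×Iω = (0.0990, -0.0330, 0.0240)
angular accel α = (0.4100, -0.9071, 3.1200)
new body rate ω' = (-0.5836, -1.0363, 1.2248)
2q̇ = q⊗(0,ω) = (0.4242642, 0.4242642, -0.0707107, -1.4849247)
updated quaternion q' = (-0.6983, 0.7152, -0.0014, -0.0297)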